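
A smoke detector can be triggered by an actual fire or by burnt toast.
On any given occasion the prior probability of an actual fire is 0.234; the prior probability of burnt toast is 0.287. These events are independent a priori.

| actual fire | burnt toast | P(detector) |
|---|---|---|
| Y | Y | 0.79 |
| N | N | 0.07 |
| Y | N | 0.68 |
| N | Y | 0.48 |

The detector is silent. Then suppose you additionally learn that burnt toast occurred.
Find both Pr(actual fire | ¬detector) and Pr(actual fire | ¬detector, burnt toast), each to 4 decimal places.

P(¬detector) = 0.93·0.766·0.713 + 0.52·0.766·0.287 + 0.32·0.234·0.713 + 0.21·0.234·0.287 = 0.507927 + 0.114318 + 0.053389 + 0.014103 = 0.689737
The actual fire-present share is 0.053389 + 0.014103 = 0.067492.
P(actual fire | ¬detector) = 0.067492 / 0.689737 ≈ 0.0979

Now also conditioning on burnt toast=true:
P(¬detector | burnt toast) = 0.52*0.766 + 0.21*0.234 = 0.398320 + 0.049140 = 0.447460
Restricting to configurations with actual fire present: 0.21*0.234 = 0.049140.
So P(actual fire | ¬detector, burnt toast) = 0.049140/0.447460 ≈ 0.1098.

Pr(actual fire | ¬detector) ≈ 0.0979; Pr(actual fire | ¬detector, burnt toast) ≈ 0.1098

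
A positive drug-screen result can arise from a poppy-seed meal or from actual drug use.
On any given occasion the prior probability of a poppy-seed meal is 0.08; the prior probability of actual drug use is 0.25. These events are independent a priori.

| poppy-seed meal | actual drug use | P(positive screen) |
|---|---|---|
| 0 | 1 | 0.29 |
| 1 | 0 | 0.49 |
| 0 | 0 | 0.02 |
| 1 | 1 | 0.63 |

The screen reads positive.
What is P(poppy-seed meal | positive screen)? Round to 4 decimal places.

P(positive screen) = 0.02·0.92·0.75 + 0.29·0.92·0.25 + 0.49·0.08·0.75 + 0.63·0.08·0.25 = 0.013800 + 0.066700 + 0.029400 + 0.012600 = 0.122500
Restricting to configurations with poppy-seed meal present: 0.029400 + 0.012600 = 0.042000.
P(poppy-seed meal | positive screen) = 0.042000 / 0.122500 ≈ 0.3429

P(poppy-seed meal | positive screen) ≈ 0.3429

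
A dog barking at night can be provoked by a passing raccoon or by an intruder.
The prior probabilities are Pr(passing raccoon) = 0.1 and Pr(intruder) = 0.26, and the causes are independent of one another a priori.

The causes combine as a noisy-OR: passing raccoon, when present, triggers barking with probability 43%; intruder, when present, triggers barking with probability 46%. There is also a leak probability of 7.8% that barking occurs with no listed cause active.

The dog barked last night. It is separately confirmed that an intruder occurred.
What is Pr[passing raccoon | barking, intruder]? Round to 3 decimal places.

Under noisy-OR, P(barking | causes) = 1 − (1−0.078)·∏(1−qᵢ) over the active causes.
P(barking | intruder) = 0.50212·0.9 + 0.716208·0.1 = 0.451908 + 0.071621 = 0.523529
The passing raccoon-present share is 0.716208·0.1 = 0.071621.
So P(passing raccoon | barking, intruder) = 0.071621/0.523529 ≈ 0.137.

Pr[passing raccoon | barking, intruder] ≈ 0.137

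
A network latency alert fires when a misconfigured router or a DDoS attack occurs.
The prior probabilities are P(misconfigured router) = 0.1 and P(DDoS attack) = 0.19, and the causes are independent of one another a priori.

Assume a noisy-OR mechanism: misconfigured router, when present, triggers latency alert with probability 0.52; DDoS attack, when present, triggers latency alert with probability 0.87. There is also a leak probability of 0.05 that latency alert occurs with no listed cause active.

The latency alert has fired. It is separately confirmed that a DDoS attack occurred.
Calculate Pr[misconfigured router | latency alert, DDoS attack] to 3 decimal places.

Pr[misconfigured router | latency alert, DDoS attack] ≈ 0.107

Under noisy-OR, P(latency alert | causes) = 1 − (1−0.05)·∏(1−qᵢ) over the active causes.
For the numerator, keep only misconfigured router=true terms: 0.94072×0.1 = 0.094072
Denominator P(latency alert | DDoS attack): 0.8765×0.9 + 0.94072×0.1 = 0.882922
Posterior = 0.094072 / 0.882922 ≈ 0.107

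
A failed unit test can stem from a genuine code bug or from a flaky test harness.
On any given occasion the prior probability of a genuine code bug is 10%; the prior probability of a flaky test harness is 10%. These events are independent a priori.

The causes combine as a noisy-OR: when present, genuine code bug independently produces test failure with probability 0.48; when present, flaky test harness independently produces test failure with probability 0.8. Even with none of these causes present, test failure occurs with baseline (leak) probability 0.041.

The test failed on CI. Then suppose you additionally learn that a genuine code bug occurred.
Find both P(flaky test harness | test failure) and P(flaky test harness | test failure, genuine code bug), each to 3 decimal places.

Under noisy-OR, P(test failure | causes) = 1 − (1−0.041)·∏(1−qᵢ) over the active causes.
Enumerate the 4 (genuine code bug, flaky test harness) configurations and weight by the priors:
  P(test failure) = 0.041×0.9×0.9 + 0.8082×0.9×0.1 + 0.50132×0.1×0.9 + 0.900264×0.1×0.1
        = 0.033210 + 0.072738 + 0.045119 + 0.009003 = 0.160070
Keeping only the flaky test harness-present terms gives 0.081741, so
  P(flaky test harness | test failure) = 0.081741 / 0.160070 ≈ 0.511

With the extra evidence:
Numerator (weight on configurations with flaky test harness): 0.900264*0.1 = 0.090026
The normalizing constant is 0.50132*0.9 + 0.900264*0.1 = 0.541214
P(flaky test harness | test failure, genuine code bug) = 0.090026/0.541214 ≈ 0.166

P(flaky test harness | test failure) ≈ 0.511; P(flaky test harness | test failure, genuine code bug) ≈ 0.166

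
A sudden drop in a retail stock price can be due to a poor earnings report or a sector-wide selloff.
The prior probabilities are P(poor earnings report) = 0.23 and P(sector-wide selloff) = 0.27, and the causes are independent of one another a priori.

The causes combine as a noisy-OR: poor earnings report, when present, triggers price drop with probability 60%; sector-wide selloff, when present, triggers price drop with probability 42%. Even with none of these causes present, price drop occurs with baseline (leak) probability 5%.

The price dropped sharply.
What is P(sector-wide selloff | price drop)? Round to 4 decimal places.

Under noisy-OR, P(price drop | causes) = 1 − (1−0.05)·∏(1−qᵢ) over the active causes.
Sum P(price drop|·) weighted by the priors over the 4 (poor earnings report, sector-wide selloff) configurations:
  P(price drop) = 0.05×0.77×0.73 + 0.449×0.77×0.27 + 0.62×0.23×0.73 + 0.7796×0.23×0.27
        = 0.028105 + 0.093347 + 0.104098 + 0.048413 = 0.273963
Keeping only the sector-wide selloff-present terms gives 0.141760, so
  P(sector-wide selloff | price drop) = 0.141760 / 0.273963 ≈ 0.5174

P(sector-wide selloff | price drop) ≈ 0.5174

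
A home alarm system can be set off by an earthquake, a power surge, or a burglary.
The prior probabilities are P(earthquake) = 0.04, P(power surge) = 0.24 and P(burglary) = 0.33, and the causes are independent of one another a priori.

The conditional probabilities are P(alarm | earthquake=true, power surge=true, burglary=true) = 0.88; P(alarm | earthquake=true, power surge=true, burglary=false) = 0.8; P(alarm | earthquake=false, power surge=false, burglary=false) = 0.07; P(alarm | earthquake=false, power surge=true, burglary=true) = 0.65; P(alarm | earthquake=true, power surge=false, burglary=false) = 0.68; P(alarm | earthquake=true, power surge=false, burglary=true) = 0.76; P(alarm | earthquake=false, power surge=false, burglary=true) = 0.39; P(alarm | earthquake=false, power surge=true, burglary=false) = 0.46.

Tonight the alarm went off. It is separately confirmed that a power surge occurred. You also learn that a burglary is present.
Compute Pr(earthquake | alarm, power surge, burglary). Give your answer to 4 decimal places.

By total probability over both values of earthquake:
  P(alarm | power surge, burglary) = 0.65·0.96 + 0.88·0.04
        = 0.624000 + 0.035200 = 0.659200
Keeping only the earthquake-present terms gives 0.035200, so
  P(earthquake | alarm, power surge, burglary) = 0.035200 / 0.659200 ≈ 0.0534

Pr(earthquake | alarm, power surge, burglary) ≈ 0.0534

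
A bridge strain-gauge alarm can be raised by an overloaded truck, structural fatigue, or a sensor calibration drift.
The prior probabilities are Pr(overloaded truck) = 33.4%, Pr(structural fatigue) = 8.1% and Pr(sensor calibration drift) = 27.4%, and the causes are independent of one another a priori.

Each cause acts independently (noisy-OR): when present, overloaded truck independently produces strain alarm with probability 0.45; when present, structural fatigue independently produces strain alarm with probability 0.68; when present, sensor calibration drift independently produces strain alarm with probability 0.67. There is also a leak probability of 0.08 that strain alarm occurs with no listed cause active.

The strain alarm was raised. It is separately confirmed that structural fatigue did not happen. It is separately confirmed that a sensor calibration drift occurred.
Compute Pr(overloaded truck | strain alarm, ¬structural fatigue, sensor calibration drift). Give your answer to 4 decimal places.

Under noisy-OR, P(strain alarm | causes) = 1 − (1−0.08)·∏(1−qᵢ) over the active causes.
P(strain alarm | ¬structural fatigue, sensor calibration drift) = 0.6964·0.666 + 0.83302·0.334 = 0.463802 + 0.278229 = 0.742031
Of this, 0.278229 comes from 0.83302·0.334 (the overloaded truck=true cases).
P(overloaded truck | strain alarm, ¬structural fatigue, sensor calibration drift) = 0.278229 / 0.742031 ≈ 0.3750

Pr(overloaded truck | strain alarm, ¬structural fatigue, sensor calibration drift) ≈ 0.3750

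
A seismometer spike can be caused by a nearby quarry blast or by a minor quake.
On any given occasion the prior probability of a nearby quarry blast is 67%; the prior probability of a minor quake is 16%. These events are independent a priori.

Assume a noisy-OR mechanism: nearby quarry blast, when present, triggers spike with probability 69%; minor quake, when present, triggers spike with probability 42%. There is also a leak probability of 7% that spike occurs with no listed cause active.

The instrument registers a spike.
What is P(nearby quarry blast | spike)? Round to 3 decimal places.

Under noisy-OR, P(spike | causes) = 1 − (1−0.07)·∏(1−qᵢ) over the active causes.
Numerator (weight on configurations with nearby quarry blast): 0.400545 + 0.089275 = 0.489820
The normalizing constant is 0.07×0.33×0.84 + 0.4606×0.33×0.16 + 0.7117×0.67×0.84 + 0.832786×0.67×0.16 = 0.533544
Posterior = 0.489820 / 0.533544 ≈ 0.918

P(nearby quarry blast | spike) ≈ 0.918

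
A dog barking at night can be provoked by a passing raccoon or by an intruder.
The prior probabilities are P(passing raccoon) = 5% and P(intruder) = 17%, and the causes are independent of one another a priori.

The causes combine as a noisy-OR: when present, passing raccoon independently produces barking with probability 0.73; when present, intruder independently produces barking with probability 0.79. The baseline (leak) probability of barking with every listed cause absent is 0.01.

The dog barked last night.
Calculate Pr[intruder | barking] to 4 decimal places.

Under noisy-OR, P(barking | causes) = 1 − (1−0.01)·∏(1−qᵢ) over the active causes.
Numerator (weight on configurations with intruder): 0.127924 + 0.008023 = 0.135947
Denominator P(barking): 0.01×0.95×0.83 + 0.7921×0.95×0.17 + 0.7327×0.05×0.83 + 0.943867×0.05×0.17 = 0.174239
P(intruder | barking) = 0.135947/0.174239 ≈ 0.7802

Pr[intruder | barking] ≈ 0.7802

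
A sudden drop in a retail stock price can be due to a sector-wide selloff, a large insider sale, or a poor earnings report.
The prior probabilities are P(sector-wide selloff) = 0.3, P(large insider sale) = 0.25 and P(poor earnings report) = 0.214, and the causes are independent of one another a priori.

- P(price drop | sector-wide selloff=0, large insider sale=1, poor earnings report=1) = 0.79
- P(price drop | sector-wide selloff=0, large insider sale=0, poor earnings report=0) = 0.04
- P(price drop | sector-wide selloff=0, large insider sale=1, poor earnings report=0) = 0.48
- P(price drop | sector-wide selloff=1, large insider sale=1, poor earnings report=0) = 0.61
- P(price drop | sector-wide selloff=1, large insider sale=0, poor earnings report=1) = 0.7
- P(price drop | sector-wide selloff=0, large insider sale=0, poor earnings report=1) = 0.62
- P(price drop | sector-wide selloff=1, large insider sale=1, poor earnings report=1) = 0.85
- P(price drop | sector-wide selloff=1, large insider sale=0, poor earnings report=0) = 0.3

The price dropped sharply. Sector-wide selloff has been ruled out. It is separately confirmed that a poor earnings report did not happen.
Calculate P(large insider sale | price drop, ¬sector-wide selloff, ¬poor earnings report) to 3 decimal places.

P(large insider sale | price drop, ¬sector-wide selloff, ¬poor earnings report) ≈ 0.800

Weight on large insider sale=true, given the evidence: 0.48×0.25 = 0.120000
Normalizer over all consistent configurations: 0.04×0.75 + 0.48×0.25 = 0.150000
Posterior = 0.120000 / 0.150000 ≈ 0.800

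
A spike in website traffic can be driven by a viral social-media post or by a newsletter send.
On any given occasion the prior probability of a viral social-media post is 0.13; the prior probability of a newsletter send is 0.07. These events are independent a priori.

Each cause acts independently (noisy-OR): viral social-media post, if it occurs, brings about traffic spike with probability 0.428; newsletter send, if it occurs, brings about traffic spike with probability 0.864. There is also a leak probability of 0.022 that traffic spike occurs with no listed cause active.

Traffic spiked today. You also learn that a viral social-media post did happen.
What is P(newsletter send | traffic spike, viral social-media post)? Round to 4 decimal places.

Under noisy-OR, P(traffic spike | causes) = 1 − (1−0.022)·∏(1−qᵢ) over the active causes.
P(traffic spike | viral social-media post) = 0.440584×0.93 + 0.923919×0.07 = 0.409743 + 0.064674 = 0.474417
Of this, 0.064674 comes from 0.923919×0.07 (the newsletter send=true cases).
P(newsletter send | traffic spike, viral social-media post) = 0.064674 / 0.474417 ≈ 0.1363

P(newsletter send | traffic spike, viral social-media post) ≈ 0.1363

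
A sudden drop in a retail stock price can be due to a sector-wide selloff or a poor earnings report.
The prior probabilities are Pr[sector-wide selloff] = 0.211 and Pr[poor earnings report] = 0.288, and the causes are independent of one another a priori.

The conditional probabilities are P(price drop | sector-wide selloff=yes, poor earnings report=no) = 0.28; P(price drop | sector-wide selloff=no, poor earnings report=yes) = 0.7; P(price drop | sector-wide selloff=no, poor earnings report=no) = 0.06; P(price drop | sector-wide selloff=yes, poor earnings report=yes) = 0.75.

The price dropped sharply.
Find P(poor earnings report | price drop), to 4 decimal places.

Enumerate the 4 (sector-wide selloff, poor earnings report) configurations and weight by the priors:
  P(price drop) = 0.06*0.789*0.712 + 0.7*0.789*0.288 + 0.28*0.211*0.712 + 0.75*0.211*0.288
        = 0.033706 + 0.159062 + 0.042065 + 0.045576 = 0.280409
Keeping only the poor earnings report-present terms gives 0.204638, so
  P(poor earnings report | price drop) = 0.204638 / 0.280409 ≈ 0.7298

P(poor earnings report | price drop) ≈ 0.7298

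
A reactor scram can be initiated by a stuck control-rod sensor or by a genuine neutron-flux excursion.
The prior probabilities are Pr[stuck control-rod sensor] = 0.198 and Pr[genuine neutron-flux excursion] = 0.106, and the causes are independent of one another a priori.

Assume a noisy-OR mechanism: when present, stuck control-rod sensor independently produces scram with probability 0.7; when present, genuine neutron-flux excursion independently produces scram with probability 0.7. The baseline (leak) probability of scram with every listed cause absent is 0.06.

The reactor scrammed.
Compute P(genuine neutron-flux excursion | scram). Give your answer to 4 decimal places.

P(genuine neutron-flux excursion | scram) ≈ 0.3205

Under noisy-OR, P(scram | causes) = 1 − (1−0.06)·∏(1−qᵢ) over the active causes.
P(scram) = 0.06·0.802·0.894 + 0.718·0.802·0.106 + 0.718·0.198·0.894 + 0.9154·0.198·0.106 = 0.043019 + 0.061039 + 0.127095 + 0.019212 = 0.250365
Restricting to configurations with genuine neutron-flux excursion present: 0.061039 + 0.019212 = 0.080251.
Hence the posterior is 0.080251/0.250365 ≈ 0.3205.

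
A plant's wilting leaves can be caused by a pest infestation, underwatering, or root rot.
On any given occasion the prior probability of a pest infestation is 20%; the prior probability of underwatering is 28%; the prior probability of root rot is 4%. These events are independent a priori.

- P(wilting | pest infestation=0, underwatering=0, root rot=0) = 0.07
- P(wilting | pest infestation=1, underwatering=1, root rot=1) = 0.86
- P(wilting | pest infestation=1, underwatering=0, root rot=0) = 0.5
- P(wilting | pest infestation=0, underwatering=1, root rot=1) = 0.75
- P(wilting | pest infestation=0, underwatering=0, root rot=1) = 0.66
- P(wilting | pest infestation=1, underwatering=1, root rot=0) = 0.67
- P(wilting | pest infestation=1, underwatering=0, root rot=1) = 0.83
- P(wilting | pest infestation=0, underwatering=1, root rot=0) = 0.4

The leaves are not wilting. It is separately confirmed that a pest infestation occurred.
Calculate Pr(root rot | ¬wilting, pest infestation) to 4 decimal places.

Weight on root rot=true, given the evidence: 0.004896 + 0.001568 = 0.006464
Normalizer over all consistent configurations: 0.5*0.72*0.96 + 0.17*0.72*0.04 + 0.33*0.28*0.96 + 0.14*0.28*0.04 = 0.440768
P(root rot | ¬wilting, pest infestation) = 0.006464/0.440768 ≈ 0.0147

Pr(root rot | ¬wilting, pest infestation) ≈ 0.0147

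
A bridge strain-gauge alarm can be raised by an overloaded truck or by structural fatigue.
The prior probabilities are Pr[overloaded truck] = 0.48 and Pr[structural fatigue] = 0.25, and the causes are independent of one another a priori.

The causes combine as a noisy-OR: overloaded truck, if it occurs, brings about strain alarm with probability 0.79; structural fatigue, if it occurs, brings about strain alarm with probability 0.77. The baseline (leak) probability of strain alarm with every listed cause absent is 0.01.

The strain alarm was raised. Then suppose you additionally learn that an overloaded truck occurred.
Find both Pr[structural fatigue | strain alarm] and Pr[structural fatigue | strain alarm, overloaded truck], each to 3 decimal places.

Pr[structural fatigue | strain alarm] ≈ 0.426; Pr[structural fatigue | strain alarm, overloaded truck] ≈ 0.286

Under noisy-OR, P(strain alarm | causes) = 1 − (1−0.01)·∏(1−qᵢ) over the active causes.
Enumerate the 4 (overloaded truck, structural fatigue) configurations and weight by the priors:
  P(strain alarm) = 0.01*0.52*0.75 + 0.7723*0.52*0.25 + 0.7921*0.48*0.75 + 0.952183*0.48*0.25
        = 0.003900 + 0.100399 + 0.285156 + 0.114262 = 0.503717
The terms with structural fatigue present sum to 0.214661, so
  P(structural fatigue | strain alarm) = 0.214661 / 0.503717 ≈ 0.426

Now also conditioning on overloaded truck=true:
Weight on structural fatigue=true, given the evidence: 0.952183·0.25 = 0.238046
Denominator P(strain alarm | overloaded truck): 0.7921·0.75 + 0.952183·0.25 = 0.832121
Posterior = 0.238046 / 0.832121 ≈ 0.286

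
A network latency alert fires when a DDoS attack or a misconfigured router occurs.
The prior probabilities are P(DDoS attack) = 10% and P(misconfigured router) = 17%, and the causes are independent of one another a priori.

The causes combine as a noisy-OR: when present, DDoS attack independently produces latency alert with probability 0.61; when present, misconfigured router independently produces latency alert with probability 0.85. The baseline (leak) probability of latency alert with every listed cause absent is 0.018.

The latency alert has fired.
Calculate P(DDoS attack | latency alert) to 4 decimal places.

Under noisy-OR, P(latency alert | causes) = 1 − (1−0.018)·∏(1−qᵢ) over the active causes.
Enumerate the 4 (DDoS attack, misconfigured router) configurations and weight by the priors:
  P(latency alert) = 0.018*0.9*0.83 + 0.8527*0.9*0.17 + 0.61702*0.1*0.83 + 0.942553*0.1*0.17
        = 0.013446 + 0.130463 + 0.051213 + 0.016023 = 0.211145
The terms with DDoS attack present sum to 0.067236, so
  P(DDoS attack | latency alert) = 0.067236 / 0.211145 ≈ 0.3184

P(DDoS attack | latency alert) ≈ 0.3184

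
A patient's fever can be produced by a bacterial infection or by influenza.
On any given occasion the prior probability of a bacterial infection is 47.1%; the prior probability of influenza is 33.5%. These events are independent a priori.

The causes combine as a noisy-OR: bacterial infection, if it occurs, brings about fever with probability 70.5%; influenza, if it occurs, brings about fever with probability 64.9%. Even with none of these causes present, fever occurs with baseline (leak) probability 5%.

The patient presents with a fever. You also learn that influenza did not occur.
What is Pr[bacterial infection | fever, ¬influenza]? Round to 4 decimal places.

Under noisy-OR, P(fever | causes) = 1 − (1−0.05)·∏(1−qᵢ) over the active causes.
P(fever | ¬influenza) = 0.05·0.529 + 0.71975·0.471 = 0.026450 + 0.339002 = 0.365452
Restricting to configurations with bacterial infection present: 0.71975·0.471 = 0.339002.
Hence the posterior is 0.339002/0.365452 ≈ 0.9276.

Pr[bacterial infection | fever, ¬influenza] ≈ 0.9276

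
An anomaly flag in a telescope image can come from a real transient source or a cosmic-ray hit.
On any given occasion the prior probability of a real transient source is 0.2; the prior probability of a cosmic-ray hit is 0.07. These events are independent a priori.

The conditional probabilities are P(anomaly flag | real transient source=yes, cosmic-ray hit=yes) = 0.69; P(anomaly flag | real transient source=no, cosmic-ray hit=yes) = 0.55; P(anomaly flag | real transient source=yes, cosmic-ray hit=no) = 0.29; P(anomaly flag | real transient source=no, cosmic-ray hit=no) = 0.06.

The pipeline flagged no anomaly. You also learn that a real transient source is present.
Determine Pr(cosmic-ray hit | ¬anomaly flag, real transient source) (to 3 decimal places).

Pr(cosmic-ray hit | ¬anomaly flag, real transient source) ≈ 0.032

By total probability over both values of cosmic-ray hit:
  P(¬anomaly flag | real transient source) = 0.71*0.93 + 0.31*0.07
        = 0.660300 + 0.021700 = 0.682000
The terms with cosmic-ray hit present sum to 0.021700, so
  P(cosmic-ray hit | ¬anomaly flag, real transient source) = 0.021700 / 0.682000 ≈ 0.032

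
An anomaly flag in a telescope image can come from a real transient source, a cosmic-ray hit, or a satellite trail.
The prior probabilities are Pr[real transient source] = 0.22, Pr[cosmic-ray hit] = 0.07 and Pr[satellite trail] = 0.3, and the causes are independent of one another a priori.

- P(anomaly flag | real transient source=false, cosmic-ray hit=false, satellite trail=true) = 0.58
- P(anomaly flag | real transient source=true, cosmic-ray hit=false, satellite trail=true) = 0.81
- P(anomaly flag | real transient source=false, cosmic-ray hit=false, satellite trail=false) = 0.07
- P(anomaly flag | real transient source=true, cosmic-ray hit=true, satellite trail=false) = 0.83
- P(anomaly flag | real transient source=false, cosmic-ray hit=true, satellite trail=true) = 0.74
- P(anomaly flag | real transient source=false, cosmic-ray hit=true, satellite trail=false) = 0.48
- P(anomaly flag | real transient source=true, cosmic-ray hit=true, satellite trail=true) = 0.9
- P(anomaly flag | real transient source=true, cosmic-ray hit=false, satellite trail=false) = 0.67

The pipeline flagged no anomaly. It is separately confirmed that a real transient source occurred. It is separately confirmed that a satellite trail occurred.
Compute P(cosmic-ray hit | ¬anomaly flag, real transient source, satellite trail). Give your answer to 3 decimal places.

Enumerate both values of cosmic-ray hit and weight by the priors:
  P(¬anomaly flag | real transient source, satellite trail) = 0.19×0.93 + 0.1×0.07
        = 0.176700 + 0.007000 = 0.183700
Configurations with cosmic-ray hit contribute 0.007000, so
  P(cosmic-ray hit | ¬anomaly flag, real transient source, satellite trail) = 0.007000 / 0.183700 ≈ 0.038

P(cosmic-ray hit | ¬anomaly flag, real transient source, satellite trail) ≈ 0.038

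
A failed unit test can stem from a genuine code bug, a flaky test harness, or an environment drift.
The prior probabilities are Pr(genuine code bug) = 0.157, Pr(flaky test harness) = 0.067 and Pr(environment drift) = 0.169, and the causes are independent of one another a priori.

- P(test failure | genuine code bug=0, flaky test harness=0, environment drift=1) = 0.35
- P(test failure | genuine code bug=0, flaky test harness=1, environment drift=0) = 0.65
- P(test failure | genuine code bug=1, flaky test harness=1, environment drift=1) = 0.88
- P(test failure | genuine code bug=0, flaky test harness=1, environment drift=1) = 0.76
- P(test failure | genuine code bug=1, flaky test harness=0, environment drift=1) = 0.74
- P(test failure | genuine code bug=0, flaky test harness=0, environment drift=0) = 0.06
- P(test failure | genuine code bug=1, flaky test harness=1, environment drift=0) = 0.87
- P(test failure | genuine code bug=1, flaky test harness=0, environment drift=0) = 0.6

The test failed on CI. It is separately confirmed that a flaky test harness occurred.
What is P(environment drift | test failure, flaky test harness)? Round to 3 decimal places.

Sum P(test failure|·) weighted by the priors over the 4 (genuine code bug, environment drift) configurations:
  P(test failure | flaky test harness) = 0.65*0.843*0.831 + 0.76*0.843*0.169 + 0.87*0.157*0.831 + 0.88*0.157*0.169
        = 0.455346 + 0.108275 + 0.113506 + 0.023349 = 0.700476
Configurations with environment drift contribute 0.131624, so
  P(environment drift | test failure, flaky test harness) = 0.131624 / 0.700476 ≈ 0.188

P(environment drift | test failure, flaky test harness) ≈ 0.188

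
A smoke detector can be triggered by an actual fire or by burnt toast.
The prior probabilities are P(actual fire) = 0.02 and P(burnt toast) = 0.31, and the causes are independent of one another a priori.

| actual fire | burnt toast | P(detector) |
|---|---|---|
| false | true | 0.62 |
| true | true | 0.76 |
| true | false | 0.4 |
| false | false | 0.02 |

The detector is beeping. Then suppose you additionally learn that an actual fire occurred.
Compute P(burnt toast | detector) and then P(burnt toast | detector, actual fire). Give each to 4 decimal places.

P(burnt toast | detector) ≈ 0.9102; P(burnt toast | detector, actual fire) ≈ 0.4605

Numerator (weight on configurations with burnt toast): 0.188356 + 0.004712 = 0.193068
The normalizing constant is 0.02·0.98·0.69 + 0.62·0.98·0.31 + 0.4·0.02·0.69 + 0.76·0.02·0.31 = 0.212112
Posterior = 0.193068 / 0.212112 ≈ 0.9102

With the extra evidence:
Enumerate both values of burnt toast and weight by the priors:
  P(detector | actual fire) = 0.4*0.69 + 0.76*0.31
        = 0.276000 + 0.235600 = 0.511600
The terms with burnt toast present sum to 0.235600, so
  P(burnt toast | detector, actual fire) = 0.235600 / 0.511600 ≈ 0.4605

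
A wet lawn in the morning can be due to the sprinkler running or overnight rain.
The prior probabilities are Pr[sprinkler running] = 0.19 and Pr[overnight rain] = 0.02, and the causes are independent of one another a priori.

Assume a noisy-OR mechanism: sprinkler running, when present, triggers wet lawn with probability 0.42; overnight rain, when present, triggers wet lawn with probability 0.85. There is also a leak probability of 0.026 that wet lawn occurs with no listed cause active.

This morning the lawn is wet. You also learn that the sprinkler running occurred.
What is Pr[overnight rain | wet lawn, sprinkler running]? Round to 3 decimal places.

Pr[overnight rain | wet lawn, sprinkler running] ≈ 0.041

Under noisy-OR, P(wet lawn | causes) = 1 − (1−0.026)·∏(1−qᵢ) over the active causes.
By total probability over both values of overnight rain:
  P(wet lawn | sprinkler running) = 0.43508*0.98 + 0.915262*0.02
        = 0.426378 + 0.018305 = 0.444683
Keeping only the overnight rain-present terms gives 0.018305, so
  P(overnight rain | wet lawn, sprinkler running) = 0.018305 / 0.444683 ≈ 0.041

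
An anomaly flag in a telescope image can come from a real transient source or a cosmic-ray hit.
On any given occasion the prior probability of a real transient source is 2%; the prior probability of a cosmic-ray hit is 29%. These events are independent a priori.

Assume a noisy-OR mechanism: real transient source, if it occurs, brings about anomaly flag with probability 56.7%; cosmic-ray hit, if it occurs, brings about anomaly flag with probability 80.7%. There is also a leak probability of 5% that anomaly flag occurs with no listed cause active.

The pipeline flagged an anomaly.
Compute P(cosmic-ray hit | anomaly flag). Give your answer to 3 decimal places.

P(cosmic-ray hit | anomaly flag) ≈ 0.846

Under noisy-OR, P(anomaly flag | causes) = 1 − (1−0.05)·∏(1−qᵢ) over the active causes.
Weight on cosmic-ray hit=true, given the evidence: 0.232092 + 0.005340 = 0.237432
The normalizing constant is 0.05×0.98×0.71 + 0.81665×0.98×0.29 + 0.58865×0.02×0.71 + 0.920609×0.02×0.29 = 0.280581
Posterior = 0.237432 / 0.280581 ≈ 0.846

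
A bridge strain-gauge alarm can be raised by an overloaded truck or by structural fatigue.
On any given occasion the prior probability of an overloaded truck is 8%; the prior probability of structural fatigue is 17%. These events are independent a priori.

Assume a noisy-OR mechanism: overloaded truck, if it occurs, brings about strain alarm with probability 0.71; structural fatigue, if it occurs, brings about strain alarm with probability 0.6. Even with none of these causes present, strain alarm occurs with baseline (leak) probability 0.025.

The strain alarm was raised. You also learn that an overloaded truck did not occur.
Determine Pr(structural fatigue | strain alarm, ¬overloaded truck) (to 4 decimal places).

Under noisy-OR, P(strain alarm | causes) = 1 − (1−0.025)·∏(1−qᵢ) over the active causes.
For the numerator, keep only structural fatigue=true terms: 0.61·0.17 = 0.103700
The normalizing constant is 0.025·0.83 + 0.61·0.17 = 0.124450
Posterior = 0.103700 / 0.124450 ≈ 0.8333

Pr(structural fatigue | strain alarm, ¬overloaded truck) ≈ 0.8333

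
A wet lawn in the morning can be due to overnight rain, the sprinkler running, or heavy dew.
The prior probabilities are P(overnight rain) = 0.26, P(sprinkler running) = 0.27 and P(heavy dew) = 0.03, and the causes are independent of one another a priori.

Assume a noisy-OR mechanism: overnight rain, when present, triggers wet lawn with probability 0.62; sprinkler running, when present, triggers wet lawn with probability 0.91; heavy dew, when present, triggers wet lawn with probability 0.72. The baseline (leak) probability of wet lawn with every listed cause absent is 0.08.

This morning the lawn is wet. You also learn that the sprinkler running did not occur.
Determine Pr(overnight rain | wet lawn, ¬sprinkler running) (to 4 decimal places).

Under noisy-OR, P(wet lawn | causes) = 1 − (1−0.08)·∏(1−qᵢ) over the active causes.
Enumerate the 4 (overnight rain, heavy dew) configurations and weight by the priors:
  P(wet lawn | ¬sprinkler running) = 0.08×0.74×0.97 + 0.7424×0.74×0.03 + 0.6504×0.26×0.97 + 0.902112×0.26×0.03
        = 0.057424 + 0.016481 + 0.164031 + 0.007036 = 0.244972
The terms with overnight rain present sum to 0.171067, so
  P(overnight rain | wet lawn, ¬sprinkler running) = 0.171067 / 0.244972 ≈ 0.6983

Pr(overnight rain | wet lawn, ¬sprinkler running) ≈ 0.6983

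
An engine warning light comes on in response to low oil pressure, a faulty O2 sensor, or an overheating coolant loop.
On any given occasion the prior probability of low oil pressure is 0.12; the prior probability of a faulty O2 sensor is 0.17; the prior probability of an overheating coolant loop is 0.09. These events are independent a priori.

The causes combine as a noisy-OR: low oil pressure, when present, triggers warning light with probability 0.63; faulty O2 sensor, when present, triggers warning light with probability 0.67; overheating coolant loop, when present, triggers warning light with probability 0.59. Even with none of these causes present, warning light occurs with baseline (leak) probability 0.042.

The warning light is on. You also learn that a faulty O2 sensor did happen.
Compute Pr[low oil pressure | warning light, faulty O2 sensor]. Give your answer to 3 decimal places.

Under noisy-OR, P(warning light | causes) = 1 − (1−0.042)·∏(1−qᵢ) over the active causes.
For the numerator, keep only low oil pressure=true terms: 0.096427 + 0.010282 = 0.106709
Denominator P(warning light | faulty O2 sensor): 0.68386×0.88×0.91 + 0.870383×0.88×0.09 + 0.883028×0.12×0.91 + 0.952042×0.12×0.09 = 0.723278
Posterior = 0.106709 / 0.723278 ≈ 0.148

Pr[low oil pressure | warning light, faulty O2 sensor] ≈ 0.148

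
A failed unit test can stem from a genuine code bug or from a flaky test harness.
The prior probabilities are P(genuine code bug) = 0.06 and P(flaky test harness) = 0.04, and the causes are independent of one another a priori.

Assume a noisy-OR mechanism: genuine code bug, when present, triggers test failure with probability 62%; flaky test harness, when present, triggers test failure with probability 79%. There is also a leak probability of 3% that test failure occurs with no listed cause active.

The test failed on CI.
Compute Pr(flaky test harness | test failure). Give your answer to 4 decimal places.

Pr(flaky test harness | test failure) ≈ 0.3364

Under noisy-OR, P(test failure | causes) = 1 − (1−0.03)·∏(1−qᵢ) over the active causes.
Sum P(test failure|·) weighted by the priors over the 4 (genuine code bug, flaky test harness) configurations:
  P(test failure) = 0.03·0.94·0.96 + 0.7963·0.94·0.04 + 0.6314·0.06·0.96 + 0.922594·0.06·0.04
        = 0.027072 + 0.029941 + 0.036369 + 0.002214 = 0.095596
Configurations with flaky test harness contribute 0.032155, so
  P(flaky test harness | test failure) = 0.032155 / 0.095596 ≈ 0.3364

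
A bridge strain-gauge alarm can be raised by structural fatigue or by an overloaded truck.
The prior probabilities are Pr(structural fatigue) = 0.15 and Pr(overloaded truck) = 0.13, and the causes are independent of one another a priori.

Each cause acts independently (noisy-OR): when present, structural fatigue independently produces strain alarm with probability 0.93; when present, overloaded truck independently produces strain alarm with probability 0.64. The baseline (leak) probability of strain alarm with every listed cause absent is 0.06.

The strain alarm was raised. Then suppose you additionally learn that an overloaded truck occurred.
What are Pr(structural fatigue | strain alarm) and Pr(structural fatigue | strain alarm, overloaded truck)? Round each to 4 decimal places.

Pr(structural fatigue | strain alarm) ≈ 0.5454; Pr(structural fatigue | strain alarm, overloaded truck) ≈ 0.2066

Under noisy-OR, P(strain alarm | causes) = 1 − (1−0.06)·∏(1−qᵢ) over the active causes.
P(strain alarm) = 0.06*0.85*0.87 + 0.6616*0.85*0.13 + 0.9342*0.15*0.87 + 0.976312*0.15*0.13 = 0.044370 + 0.073107 + 0.121913 + 0.019038 = 0.258428
The structural fatigue-present share is 0.121913 + 0.019038 = 0.140951.
Hence the posterior is 0.140951/0.258428 ≈ 0.5454.

Now also conditioning on overloaded truck=true:
Numerator (weight on configurations with structural fatigue): 0.976312*0.15 = 0.146447
The normalizing constant is 0.6616*0.85 + 0.976312*0.15 = 0.708807
P(structural fatigue | strain alarm, overloaded truck) = 0.146447/0.708807 ≈ 0.2066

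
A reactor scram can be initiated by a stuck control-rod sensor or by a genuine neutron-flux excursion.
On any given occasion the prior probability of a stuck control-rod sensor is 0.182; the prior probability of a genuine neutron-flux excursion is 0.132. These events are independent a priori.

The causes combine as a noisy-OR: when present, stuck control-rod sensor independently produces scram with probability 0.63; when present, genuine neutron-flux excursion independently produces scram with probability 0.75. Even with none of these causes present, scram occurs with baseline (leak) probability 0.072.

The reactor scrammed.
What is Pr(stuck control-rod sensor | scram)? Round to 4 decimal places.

Under noisy-OR, P(scram | causes) = 1 − (1−0.072)·∏(1−qᵢ) over the active causes.
Sum P(scram|·) weighted by the priors over the 4 (stuck control-rod sensor, genuine neutron-flux excursion) configurations:
  P(scram) = 0.072*0.818*0.868 + 0.768*0.818*0.132 + 0.65664*0.182*0.868 + 0.91416*0.182*0.132
        = 0.051122 + 0.082926 + 0.103733 + 0.021962 = 0.259743
Configurations with stuck control-rod sensor contribute 0.125695, so
  P(stuck control-rod sensor | scram) = 0.125695 / 0.259743 ≈ 0.4839

Pr(stuck control-rod sensor | scram) ≈ 0.4839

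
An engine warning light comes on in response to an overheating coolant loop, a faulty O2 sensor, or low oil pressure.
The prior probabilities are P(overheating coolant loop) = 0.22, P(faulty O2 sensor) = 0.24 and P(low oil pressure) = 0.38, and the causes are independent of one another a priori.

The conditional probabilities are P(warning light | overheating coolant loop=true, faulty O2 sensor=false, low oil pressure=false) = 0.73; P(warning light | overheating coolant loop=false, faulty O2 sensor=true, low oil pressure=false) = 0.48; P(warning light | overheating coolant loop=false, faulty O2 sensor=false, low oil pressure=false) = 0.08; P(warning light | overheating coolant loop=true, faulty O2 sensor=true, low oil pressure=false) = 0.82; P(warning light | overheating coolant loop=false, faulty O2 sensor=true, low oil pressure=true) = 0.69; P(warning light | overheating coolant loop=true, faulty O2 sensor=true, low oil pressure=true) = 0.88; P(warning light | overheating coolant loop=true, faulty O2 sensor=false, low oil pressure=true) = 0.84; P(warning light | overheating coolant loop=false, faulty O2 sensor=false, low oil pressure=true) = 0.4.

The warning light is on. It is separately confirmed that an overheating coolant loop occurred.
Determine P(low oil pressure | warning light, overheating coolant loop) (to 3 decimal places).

P(low oil pressure | warning light, overheating coolant loop) ≈ 0.409

Sum P(warning light|·) weighted by the priors over the 4 (faulty O2 sensor, low oil pressure) configurations:
  P(warning light | overheating coolant loop) = 0.73·0.76·0.62 + 0.84·0.76·0.38 + 0.82·0.24·0.62 + 0.88·0.24·0.38
        = 0.343976 + 0.242592 + 0.122016 + 0.080256 = 0.788840
Configurations with low oil pressure contribute 0.322848, so
  P(low oil pressure | warning light, overheating coolant loop) = 0.322848 / 0.788840 ≈ 0.409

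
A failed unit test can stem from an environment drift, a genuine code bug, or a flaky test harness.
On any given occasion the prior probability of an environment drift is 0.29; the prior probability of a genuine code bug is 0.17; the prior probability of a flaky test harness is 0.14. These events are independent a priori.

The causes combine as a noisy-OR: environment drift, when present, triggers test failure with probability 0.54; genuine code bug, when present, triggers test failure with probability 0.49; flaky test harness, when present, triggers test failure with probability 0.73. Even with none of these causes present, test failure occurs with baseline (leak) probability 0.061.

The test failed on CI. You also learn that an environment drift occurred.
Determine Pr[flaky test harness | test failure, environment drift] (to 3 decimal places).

Pr[flaky test harness | test failure, environment drift] ≈ 0.194

Under noisy-OR, P(test failure | causes) = 1 − (1−0.061)·∏(1−qᵢ) over the active causes.
Weight on flaky test harness=true, given the evidence: 0.102648 + 0.022384 = 0.125032
Normalizer over all consistent configurations: 0.56806*0.83*0.86 + 0.883376*0.83*0.14 + 0.779711*0.17*0.86 + 0.940522*0.17*0.14 = 0.644507
Posterior = 0.125032 / 0.644507 ≈ 0.194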